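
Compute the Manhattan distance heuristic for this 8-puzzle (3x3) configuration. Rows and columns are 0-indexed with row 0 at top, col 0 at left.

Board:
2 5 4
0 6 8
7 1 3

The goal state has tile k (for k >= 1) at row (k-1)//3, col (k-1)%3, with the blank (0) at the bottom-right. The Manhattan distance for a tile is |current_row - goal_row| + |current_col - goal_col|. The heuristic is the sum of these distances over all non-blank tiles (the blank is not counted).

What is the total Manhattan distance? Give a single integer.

Tile 2: (0,0)->(0,1) = 1
Tile 5: (0,1)->(1,1) = 1
Tile 4: (0,2)->(1,0) = 3
Tile 6: (1,1)->(1,2) = 1
Tile 8: (1,2)->(2,1) = 2
Tile 7: (2,0)->(2,0) = 0
Tile 1: (2,1)->(0,0) = 3
Tile 3: (2,2)->(0,2) = 2
Sum: 1 + 1 + 3 + 1 + 2 + 0 + 3 + 2 = 13

Answer: 13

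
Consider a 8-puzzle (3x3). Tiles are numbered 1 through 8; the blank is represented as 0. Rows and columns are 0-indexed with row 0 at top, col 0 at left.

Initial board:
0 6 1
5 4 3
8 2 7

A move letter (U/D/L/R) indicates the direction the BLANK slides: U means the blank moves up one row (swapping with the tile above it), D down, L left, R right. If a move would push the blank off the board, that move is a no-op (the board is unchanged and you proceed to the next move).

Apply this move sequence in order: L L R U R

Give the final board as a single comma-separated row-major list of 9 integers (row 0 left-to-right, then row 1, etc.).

Answer: 6, 1, 0, 5, 4, 3, 8, 2, 7

Derivation:
After move 1 (L):
0 6 1
5 4 3
8 2 7

After move 2 (L):
0 6 1
5 4 3
8 2 7

After move 3 (R):
6 0 1
5 4 3
8 2 7

After move 4 (U):
6 0 1
5 4 3
8 2 7

After move 5 (R):
6 1 0
5 4 3
8 2 7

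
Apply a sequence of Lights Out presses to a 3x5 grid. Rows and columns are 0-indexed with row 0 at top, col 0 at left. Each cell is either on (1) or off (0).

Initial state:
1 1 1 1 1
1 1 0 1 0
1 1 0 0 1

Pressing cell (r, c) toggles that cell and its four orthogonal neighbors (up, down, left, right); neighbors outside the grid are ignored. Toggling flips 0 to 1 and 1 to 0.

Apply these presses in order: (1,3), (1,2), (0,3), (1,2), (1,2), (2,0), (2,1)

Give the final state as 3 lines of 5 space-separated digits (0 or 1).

Answer: 1 1 1 1 0
0 1 0 0 1
1 1 0 1 1

Derivation:
After press 1 at (1,3):
1 1 1 0 1
1 1 1 0 1
1 1 0 1 1

After press 2 at (1,2):
1 1 0 0 1
1 0 0 1 1
1 1 1 1 1

After press 3 at (0,3):
1 1 1 1 0
1 0 0 0 1
1 1 1 1 1

After press 4 at (1,2):
1 1 0 1 0
1 1 1 1 1
1 1 0 1 1

After press 5 at (1,2):
1 1 1 1 0
1 0 0 0 1
1 1 1 1 1

After press 6 at (2,0):
1 1 1 1 0
0 0 0 0 1
0 0 1 1 1

After press 7 at (2,1):
1 1 1 1 0
0 1 0 0 1
1 1 0 1 1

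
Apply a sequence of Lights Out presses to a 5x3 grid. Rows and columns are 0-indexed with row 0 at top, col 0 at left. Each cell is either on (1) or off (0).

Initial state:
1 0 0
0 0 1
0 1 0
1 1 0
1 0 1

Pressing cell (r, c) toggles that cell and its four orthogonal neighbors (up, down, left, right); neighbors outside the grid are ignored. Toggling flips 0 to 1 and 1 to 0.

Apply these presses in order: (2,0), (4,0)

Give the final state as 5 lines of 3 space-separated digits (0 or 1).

After press 1 at (2,0):
1 0 0
1 0 1
1 0 0
0 1 0
1 0 1

After press 2 at (4,0):
1 0 0
1 0 1
1 0 0
1 1 0
0 1 1

Answer: 1 0 0
1 0 1
1 0 0
1 1 0
0 1 1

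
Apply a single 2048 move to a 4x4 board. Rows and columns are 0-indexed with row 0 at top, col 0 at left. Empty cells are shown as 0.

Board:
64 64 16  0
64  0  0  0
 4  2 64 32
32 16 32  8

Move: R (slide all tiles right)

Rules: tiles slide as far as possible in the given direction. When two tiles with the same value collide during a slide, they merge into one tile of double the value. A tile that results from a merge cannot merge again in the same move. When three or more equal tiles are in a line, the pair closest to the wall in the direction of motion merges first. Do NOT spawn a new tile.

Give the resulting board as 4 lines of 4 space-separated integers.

Slide right:
row 0: [64, 64, 16, 0] -> [0, 0, 128, 16]
row 1: [64, 0, 0, 0] -> [0, 0, 0, 64]
row 2: [4, 2, 64, 32] -> [4, 2, 64, 32]
row 3: [32, 16, 32, 8] -> [32, 16, 32, 8]

Answer:   0   0 128  16
  0   0   0  64
  4   2  64  32
 32  16  32   8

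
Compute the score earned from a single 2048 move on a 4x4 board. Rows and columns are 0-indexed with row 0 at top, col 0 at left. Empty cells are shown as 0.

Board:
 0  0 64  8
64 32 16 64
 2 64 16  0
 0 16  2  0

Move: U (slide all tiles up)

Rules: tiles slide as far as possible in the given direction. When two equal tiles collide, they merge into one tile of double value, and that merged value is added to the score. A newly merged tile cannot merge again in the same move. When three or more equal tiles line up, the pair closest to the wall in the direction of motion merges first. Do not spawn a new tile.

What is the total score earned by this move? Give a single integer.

Slide up:
col 0: [0, 64, 2, 0] -> [64, 2, 0, 0]  score +0 (running 0)
col 1: [0, 32, 64, 16] -> [32, 64, 16, 0]  score +0 (running 0)
col 2: [64, 16, 16, 2] -> [64, 32, 2, 0]  score +32 (running 32)
col 3: [8, 64, 0, 0] -> [8, 64, 0, 0]  score +0 (running 32)
Board after move:
64 32 64  8
 2 64 32 64
 0 16  2  0
 0  0  0  0

Answer: 32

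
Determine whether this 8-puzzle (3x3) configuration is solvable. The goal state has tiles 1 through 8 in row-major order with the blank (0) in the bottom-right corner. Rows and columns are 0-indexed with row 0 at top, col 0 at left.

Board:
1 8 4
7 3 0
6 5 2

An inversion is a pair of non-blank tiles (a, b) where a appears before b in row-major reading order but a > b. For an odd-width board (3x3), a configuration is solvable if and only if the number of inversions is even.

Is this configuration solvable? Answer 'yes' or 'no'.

Answer: yes

Derivation:
Inversions (pairs i<j in row-major order where tile[i] > tile[j] > 0): 16
16 is even, so the puzzle is solvable.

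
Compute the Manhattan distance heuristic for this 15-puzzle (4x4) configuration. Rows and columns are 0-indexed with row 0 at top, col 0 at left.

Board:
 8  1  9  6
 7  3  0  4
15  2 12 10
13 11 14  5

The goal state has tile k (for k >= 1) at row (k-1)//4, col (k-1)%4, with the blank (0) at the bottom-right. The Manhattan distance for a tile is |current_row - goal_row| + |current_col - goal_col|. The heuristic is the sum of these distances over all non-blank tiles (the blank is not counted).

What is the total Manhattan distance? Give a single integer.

Tile 8: (0,0)->(1,3) = 4
Tile 1: (0,1)->(0,0) = 1
Tile 9: (0,2)->(2,0) = 4
Tile 6: (0,3)->(1,1) = 3
Tile 7: (1,0)->(1,2) = 2
Tile 3: (1,1)->(0,2) = 2
Tile 4: (1,3)->(0,3) = 1
Tile 15: (2,0)->(3,2) = 3
Tile 2: (2,1)->(0,1) = 2
Tile 12: (2,2)->(2,3) = 1
Tile 10: (2,3)->(2,1) = 2
Tile 13: (3,0)->(3,0) = 0
Tile 11: (3,1)->(2,2) = 2
Tile 14: (3,2)->(3,1) = 1
Tile 5: (3,3)->(1,0) = 5
Sum: 4 + 1 + 4 + 3 + 2 + 2 + 1 + 3 + 2 + 1 + 2 + 0 + 2 + 1 + 5 = 33

Answer: 33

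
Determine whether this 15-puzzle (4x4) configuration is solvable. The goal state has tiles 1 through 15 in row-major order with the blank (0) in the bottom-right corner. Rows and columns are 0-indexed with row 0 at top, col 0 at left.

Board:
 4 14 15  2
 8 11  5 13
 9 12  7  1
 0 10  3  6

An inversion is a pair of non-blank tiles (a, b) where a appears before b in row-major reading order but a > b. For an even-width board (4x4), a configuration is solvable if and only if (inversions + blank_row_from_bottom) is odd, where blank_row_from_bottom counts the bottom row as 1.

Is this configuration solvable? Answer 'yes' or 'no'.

Answer: no

Derivation:
Inversions: 63
Blank is in row 3 (0-indexed from top), which is row 1 counting from the bottom (bottom = 1).
63 + 1 = 64, which is even, so the puzzle is not solvable.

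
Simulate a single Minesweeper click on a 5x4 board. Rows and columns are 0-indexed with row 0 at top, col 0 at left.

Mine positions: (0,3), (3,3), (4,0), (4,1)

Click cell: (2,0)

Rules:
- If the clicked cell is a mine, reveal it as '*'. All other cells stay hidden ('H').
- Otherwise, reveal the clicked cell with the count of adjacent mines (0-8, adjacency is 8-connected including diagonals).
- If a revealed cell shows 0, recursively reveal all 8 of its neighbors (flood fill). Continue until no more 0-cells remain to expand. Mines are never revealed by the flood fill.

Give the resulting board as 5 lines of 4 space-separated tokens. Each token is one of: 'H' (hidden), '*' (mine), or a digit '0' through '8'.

0 0 1 H
0 0 1 H
0 0 1 H
2 2 2 H
H H H H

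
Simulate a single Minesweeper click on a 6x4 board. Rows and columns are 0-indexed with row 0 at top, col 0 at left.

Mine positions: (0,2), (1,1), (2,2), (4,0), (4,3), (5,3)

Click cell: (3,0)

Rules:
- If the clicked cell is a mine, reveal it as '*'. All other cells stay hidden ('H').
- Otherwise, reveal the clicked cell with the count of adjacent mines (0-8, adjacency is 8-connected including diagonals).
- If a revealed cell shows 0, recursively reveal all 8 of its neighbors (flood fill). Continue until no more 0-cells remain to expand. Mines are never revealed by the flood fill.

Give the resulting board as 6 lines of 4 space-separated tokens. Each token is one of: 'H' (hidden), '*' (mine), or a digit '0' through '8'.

H H H H
H H H H
H H H H
1 H H H
H H H H
H H H H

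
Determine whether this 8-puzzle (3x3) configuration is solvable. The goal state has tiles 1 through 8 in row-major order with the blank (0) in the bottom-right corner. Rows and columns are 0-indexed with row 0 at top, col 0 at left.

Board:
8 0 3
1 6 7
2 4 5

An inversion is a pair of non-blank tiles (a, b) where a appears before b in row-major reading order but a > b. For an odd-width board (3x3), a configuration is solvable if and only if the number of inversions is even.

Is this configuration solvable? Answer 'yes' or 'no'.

Inversions (pairs i<j in row-major order where tile[i] > tile[j] > 0): 15
15 is odd, so the puzzle is not solvable.

Answer: no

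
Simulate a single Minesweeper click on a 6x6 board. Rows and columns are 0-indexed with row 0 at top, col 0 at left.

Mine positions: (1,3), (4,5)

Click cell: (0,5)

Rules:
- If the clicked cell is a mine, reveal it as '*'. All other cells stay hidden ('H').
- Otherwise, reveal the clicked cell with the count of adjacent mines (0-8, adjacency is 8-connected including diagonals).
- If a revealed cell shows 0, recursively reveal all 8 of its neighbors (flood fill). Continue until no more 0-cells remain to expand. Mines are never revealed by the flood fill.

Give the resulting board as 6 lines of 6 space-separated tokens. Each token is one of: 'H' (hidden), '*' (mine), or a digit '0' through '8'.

H H H H 1 0
H H H H 1 0
H H H H 1 0
H H H H 1 1
H H H H H H
H H H H H H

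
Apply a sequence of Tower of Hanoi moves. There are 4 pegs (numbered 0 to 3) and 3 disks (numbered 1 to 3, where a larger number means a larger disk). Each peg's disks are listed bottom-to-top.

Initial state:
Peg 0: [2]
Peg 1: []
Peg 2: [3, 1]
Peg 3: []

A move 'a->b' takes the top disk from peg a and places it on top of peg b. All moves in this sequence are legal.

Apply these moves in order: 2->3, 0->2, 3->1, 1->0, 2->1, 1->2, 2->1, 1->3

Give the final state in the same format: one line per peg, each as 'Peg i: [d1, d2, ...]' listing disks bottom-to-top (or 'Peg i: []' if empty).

Answer: Peg 0: [1]
Peg 1: []
Peg 2: [3]
Peg 3: [2]

Derivation:
After move 1 (2->3):
Peg 0: [2]
Peg 1: []
Peg 2: [3]
Peg 3: [1]

After move 2 (0->2):
Peg 0: []
Peg 1: []
Peg 2: [3, 2]
Peg 3: [1]

After move 3 (3->1):
Peg 0: []
Peg 1: [1]
Peg 2: [3, 2]
Peg 3: []

After move 4 (1->0):
Peg 0: [1]
Peg 1: []
Peg 2: [3, 2]
Peg 3: []

After move 5 (2->1):
Peg 0: [1]
Peg 1: [2]
Peg 2: [3]
Peg 3: []

After move 6 (1->2):
Peg 0: [1]
Peg 1: []
Peg 2: [3, 2]
Peg 3: []

After move 7 (2->1):
Peg 0: [1]
Peg 1: [2]
Peg 2: [3]
Peg 3: []

After move 8 (1->3):
Peg 0: [1]
Peg 1: []
Peg 2: [3]
Peg 3: [2]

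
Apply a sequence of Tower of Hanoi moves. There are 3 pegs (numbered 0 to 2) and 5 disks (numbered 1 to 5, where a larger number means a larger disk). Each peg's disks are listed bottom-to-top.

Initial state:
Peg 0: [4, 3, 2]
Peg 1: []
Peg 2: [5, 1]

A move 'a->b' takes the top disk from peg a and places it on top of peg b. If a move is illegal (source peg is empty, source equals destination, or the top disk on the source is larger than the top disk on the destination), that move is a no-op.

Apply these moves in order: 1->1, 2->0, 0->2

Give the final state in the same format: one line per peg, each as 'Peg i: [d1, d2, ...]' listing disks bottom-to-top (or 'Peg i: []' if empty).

After move 1 (1->1):
Peg 0: [4, 3, 2]
Peg 1: []
Peg 2: [5, 1]

After move 2 (2->0):
Peg 0: [4, 3, 2, 1]
Peg 1: []
Peg 2: [5]

After move 3 (0->2):
Peg 0: [4, 3, 2]
Peg 1: []
Peg 2: [5, 1]

Answer: Peg 0: [4, 3, 2]
Peg 1: []
Peg 2: [5, 1]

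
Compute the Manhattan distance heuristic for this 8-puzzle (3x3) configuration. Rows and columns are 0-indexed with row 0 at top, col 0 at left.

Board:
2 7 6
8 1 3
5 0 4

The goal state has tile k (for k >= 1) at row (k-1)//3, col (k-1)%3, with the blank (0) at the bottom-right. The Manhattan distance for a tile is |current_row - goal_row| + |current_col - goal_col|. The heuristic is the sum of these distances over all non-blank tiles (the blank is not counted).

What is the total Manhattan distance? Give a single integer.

Answer: 15

Derivation:
Tile 2: at (0,0), goal (0,1), distance |0-0|+|0-1| = 1
Tile 7: at (0,1), goal (2,0), distance |0-2|+|1-0| = 3
Tile 6: at (0,2), goal (1,2), distance |0-1|+|2-2| = 1
Tile 8: at (1,0), goal (2,1), distance |1-2|+|0-1| = 2
Tile 1: at (1,1), goal (0,0), distance |1-0|+|1-0| = 2
Tile 3: at (1,2), goal (0,2), distance |1-0|+|2-2| = 1
Tile 5: at (2,0), goal (1,1), distance |2-1|+|0-1| = 2
Tile 4: at (2,2), goal (1,0), distance |2-1|+|2-0| = 3
Sum: 1 + 3 + 1 + 2 + 2 + 1 + 2 + 3 = 15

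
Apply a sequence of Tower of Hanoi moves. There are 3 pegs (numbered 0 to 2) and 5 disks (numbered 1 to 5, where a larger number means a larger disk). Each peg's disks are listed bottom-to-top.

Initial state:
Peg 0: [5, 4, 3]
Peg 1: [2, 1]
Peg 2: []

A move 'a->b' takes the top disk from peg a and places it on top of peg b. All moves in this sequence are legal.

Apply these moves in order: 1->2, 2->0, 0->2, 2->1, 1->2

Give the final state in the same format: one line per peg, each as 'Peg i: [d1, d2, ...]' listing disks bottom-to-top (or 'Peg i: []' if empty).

After move 1 (1->2):
Peg 0: [5, 4, 3]
Peg 1: [2]
Peg 2: [1]

After move 2 (2->0):
Peg 0: [5, 4, 3, 1]
Peg 1: [2]
Peg 2: []

After move 3 (0->2):
Peg 0: [5, 4, 3]
Peg 1: [2]
Peg 2: [1]

After move 4 (2->1):
Peg 0: [5, 4, 3]
Peg 1: [2, 1]
Peg 2: []

After move 5 (1->2):
Peg 0: [5, 4, 3]
Peg 1: [2]
Peg 2: [1]

Answer: Peg 0: [5, 4, 3]
Peg 1: [2]
Peg 2: [1]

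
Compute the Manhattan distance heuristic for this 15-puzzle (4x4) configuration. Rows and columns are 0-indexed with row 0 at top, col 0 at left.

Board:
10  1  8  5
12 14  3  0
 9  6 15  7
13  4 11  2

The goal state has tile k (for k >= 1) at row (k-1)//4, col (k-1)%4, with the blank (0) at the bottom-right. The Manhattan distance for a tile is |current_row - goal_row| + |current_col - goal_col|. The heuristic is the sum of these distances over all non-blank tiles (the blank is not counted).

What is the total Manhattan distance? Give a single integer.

Tile 10: at (0,0), goal (2,1), distance |0-2|+|0-1| = 3
Tile 1: at (0,1), goal (0,0), distance |0-0|+|1-0| = 1
Tile 8: at (0,2), goal (1,3), distance |0-1|+|2-3| = 2
Tile 5: at (0,3), goal (1,0), distance |0-1|+|3-0| = 4
Tile 12: at (1,0), goal (2,3), distance |1-2|+|0-3| = 4
Tile 14: at (1,1), goal (3,1), distance |1-3|+|1-1| = 2
Tile 3: at (1,2), goal (0,2), distance |1-0|+|2-2| = 1
Tile 9: at (2,0), goal (2,0), distance |2-2|+|0-0| = 0
Tile 6: at (2,1), goal (1,1), distance |2-1|+|1-1| = 1
Tile 15: at (2,2), goal (3,2), distance |2-3|+|2-2| = 1
Tile 7: at (2,3), goal (1,2), distance |2-1|+|3-2| = 2
Tile 13: at (3,0), goal (3,0), distance |3-3|+|0-0| = 0
Tile 4: at (3,1), goal (0,3), distance |3-0|+|1-3| = 5
Tile 11: at (3,2), goal (2,2), distance |3-2|+|2-2| = 1
Tile 2: at (3,3), goal (0,1), distance |3-0|+|3-1| = 5
Sum: 3 + 1 + 2 + 4 + 4 + 2 + 1 + 0 + 1 + 1 + 2 + 0 + 5 + 1 + 5 = 32

Answer: 32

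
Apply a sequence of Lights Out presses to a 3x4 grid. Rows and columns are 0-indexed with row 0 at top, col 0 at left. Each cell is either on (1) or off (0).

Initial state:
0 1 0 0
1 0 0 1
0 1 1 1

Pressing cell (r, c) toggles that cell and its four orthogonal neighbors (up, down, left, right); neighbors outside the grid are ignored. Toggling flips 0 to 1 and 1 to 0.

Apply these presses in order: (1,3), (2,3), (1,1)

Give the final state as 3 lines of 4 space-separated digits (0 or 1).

After press 1 at (1,3):
0 1 0 1
1 0 1 0
0 1 1 0

After press 2 at (2,3):
0 1 0 1
1 0 1 1
0 1 0 1

After press 3 at (1,1):
0 0 0 1
0 1 0 1
0 0 0 1

Answer: 0 0 0 1
0 1 0 1
0 0 0 1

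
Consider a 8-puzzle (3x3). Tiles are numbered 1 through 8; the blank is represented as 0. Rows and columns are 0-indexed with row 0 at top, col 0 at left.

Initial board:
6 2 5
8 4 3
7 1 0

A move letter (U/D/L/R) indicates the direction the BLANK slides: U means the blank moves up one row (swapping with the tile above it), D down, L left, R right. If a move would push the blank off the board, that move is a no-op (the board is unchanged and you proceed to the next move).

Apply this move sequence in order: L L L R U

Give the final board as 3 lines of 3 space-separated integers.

After move 1 (L):
6 2 5
8 4 3
7 0 1

After move 2 (L):
6 2 5
8 4 3
0 7 1

After move 3 (L):
6 2 5
8 4 3
0 7 1

After move 4 (R):
6 2 5
8 4 3
7 0 1

After move 5 (U):
6 2 5
8 0 3
7 4 1

Answer: 6 2 5
8 0 3
7 4 1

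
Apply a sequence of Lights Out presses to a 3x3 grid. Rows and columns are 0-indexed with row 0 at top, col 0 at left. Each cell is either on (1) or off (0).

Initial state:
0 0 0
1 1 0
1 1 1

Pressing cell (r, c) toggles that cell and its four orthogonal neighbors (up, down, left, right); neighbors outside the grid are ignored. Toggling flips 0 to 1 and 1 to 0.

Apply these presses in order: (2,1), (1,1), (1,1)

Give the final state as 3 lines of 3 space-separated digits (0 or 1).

Answer: 0 0 0
1 0 0
0 0 0

Derivation:
After press 1 at (2,1):
0 0 0
1 0 0
0 0 0

After press 2 at (1,1):
0 1 0
0 1 1
0 1 0

After press 3 at (1,1):
0 0 0
1 0 0
0 0 0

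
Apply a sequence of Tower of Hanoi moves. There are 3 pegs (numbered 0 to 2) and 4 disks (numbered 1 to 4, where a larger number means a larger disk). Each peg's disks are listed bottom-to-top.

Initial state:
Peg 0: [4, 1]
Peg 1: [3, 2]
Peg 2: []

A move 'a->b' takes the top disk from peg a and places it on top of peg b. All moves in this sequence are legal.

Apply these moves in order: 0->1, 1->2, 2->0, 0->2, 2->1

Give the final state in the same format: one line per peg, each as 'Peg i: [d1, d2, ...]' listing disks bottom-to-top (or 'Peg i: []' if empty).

After move 1 (0->1):
Peg 0: [4]
Peg 1: [3, 2, 1]
Peg 2: []

After move 2 (1->2):
Peg 0: [4]
Peg 1: [3, 2]
Peg 2: [1]

After move 3 (2->0):
Peg 0: [4, 1]
Peg 1: [3, 2]
Peg 2: []

After move 4 (0->2):
Peg 0: [4]
Peg 1: [3, 2]
Peg 2: [1]

After move 5 (2->1):
Peg 0: [4]
Peg 1: [3, 2, 1]
Peg 2: []

Answer: Peg 0: [4]
Peg 1: [3, 2, 1]
Peg 2: []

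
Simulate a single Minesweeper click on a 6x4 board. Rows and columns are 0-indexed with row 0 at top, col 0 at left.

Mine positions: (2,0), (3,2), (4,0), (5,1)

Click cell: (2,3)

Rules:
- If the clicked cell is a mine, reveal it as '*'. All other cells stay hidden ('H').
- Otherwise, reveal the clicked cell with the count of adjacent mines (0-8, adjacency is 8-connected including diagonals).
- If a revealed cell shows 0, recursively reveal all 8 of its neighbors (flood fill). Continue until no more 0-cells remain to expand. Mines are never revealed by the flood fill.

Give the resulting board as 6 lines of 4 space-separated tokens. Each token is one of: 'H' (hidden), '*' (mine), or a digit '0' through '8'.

H H H H
H H H H
H H H 1
H H H H
H H H H
H H H H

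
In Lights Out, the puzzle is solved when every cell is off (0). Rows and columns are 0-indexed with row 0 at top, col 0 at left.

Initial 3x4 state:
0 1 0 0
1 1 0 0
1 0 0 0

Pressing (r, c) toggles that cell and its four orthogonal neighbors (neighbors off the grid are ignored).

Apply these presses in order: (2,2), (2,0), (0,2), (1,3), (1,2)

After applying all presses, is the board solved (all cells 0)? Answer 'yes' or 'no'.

After press 1 at (2,2):
0 1 0 0
1 1 1 0
1 1 1 1

After press 2 at (2,0):
0 1 0 0
0 1 1 0
0 0 1 1

After press 3 at (0,2):
0 0 1 1
0 1 0 0
0 0 1 1

After press 4 at (1,3):
0 0 1 0
0 1 1 1
0 0 1 0

After press 5 at (1,2):
0 0 0 0
0 0 0 0
0 0 0 0

Lights still on: 0

Answer: yes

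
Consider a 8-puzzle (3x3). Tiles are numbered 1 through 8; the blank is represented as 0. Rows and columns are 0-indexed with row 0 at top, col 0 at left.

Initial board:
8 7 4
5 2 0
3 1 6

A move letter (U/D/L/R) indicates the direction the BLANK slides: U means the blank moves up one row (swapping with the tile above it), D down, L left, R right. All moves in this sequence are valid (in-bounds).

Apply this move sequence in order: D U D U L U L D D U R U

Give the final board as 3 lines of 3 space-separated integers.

Answer: 5 0 4
7 8 2
3 1 6

Derivation:
After move 1 (D):
8 7 4
5 2 6
3 1 0

After move 2 (U):
8 7 4
5 2 0
3 1 6

After move 3 (D):
8 7 4
5 2 6
3 1 0

After move 4 (U):
8 7 4
5 2 0
3 1 6

After move 5 (L):
8 7 4
5 0 2
3 1 6

After move 6 (U):
8 0 4
5 7 2
3 1 6

After move 7 (L):
0 8 4
5 7 2
3 1 6

After move 8 (D):
5 8 4
0 7 2
3 1 6

After move 9 (D):
5 8 4
3 7 2
0 1 6

After move 10 (U):
5 8 4
0 7 2
3 1 6

After move 11 (R):
5 8 4
7 0 2
3 1 6

After move 12 (U):
5 0 4
7 8 2
3 1 6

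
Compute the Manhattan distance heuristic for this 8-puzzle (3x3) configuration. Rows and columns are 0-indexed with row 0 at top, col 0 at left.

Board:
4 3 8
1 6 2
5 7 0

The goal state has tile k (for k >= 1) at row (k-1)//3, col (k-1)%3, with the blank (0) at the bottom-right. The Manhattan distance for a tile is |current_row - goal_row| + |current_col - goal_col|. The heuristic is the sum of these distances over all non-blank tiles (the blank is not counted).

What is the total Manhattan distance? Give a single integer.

Tile 4: at (0,0), goal (1,0), distance |0-1|+|0-0| = 1
Tile 3: at (0,1), goal (0,2), distance |0-0|+|1-2| = 1
Tile 8: at (0,2), goal (2,1), distance |0-2|+|2-1| = 3
Tile 1: at (1,0), goal (0,0), distance |1-0|+|0-0| = 1
Tile 6: at (1,1), goal (1,2), distance |1-1|+|1-2| = 1
Tile 2: at (1,2), goal (0,1), distance |1-0|+|2-1| = 2
Tile 5: at (2,0), goal (1,1), distance |2-1|+|0-1| = 2
Tile 7: at (2,1), goal (2,0), distance |2-2|+|1-0| = 1
Sum: 1 + 1 + 3 + 1 + 1 + 2 + 2 + 1 = 12

Answer: 12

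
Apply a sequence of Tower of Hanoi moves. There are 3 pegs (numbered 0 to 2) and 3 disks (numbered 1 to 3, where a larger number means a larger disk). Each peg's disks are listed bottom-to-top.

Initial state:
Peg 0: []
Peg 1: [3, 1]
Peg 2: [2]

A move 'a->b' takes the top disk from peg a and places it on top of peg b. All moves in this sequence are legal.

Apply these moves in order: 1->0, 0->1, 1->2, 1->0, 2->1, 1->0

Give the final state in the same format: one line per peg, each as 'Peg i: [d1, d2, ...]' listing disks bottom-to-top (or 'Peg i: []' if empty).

After move 1 (1->0):
Peg 0: [1]
Peg 1: [3]
Peg 2: [2]

After move 2 (0->1):
Peg 0: []
Peg 1: [3, 1]
Peg 2: [2]

After move 3 (1->2):
Peg 0: []
Peg 1: [3]
Peg 2: [2, 1]

After move 4 (1->0):
Peg 0: [3]
Peg 1: []
Peg 2: [2, 1]

After move 5 (2->1):
Peg 0: [3]
Peg 1: [1]
Peg 2: [2]

After move 6 (1->0):
Peg 0: [3, 1]
Peg 1: []
Peg 2: [2]

Answer: Peg 0: [3, 1]
Peg 1: []
Peg 2: [2]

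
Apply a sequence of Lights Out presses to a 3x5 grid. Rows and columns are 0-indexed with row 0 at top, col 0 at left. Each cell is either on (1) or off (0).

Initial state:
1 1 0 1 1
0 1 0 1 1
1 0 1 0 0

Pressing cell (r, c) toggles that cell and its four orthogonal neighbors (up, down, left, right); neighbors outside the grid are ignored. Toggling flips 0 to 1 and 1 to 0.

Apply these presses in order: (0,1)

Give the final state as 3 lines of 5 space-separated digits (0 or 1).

Answer: 0 0 1 1 1
0 0 0 1 1
1 0 1 0 0

Derivation:
After press 1 at (0,1):
0 0 1 1 1
0 0 0 1 1
1 0 1 0 0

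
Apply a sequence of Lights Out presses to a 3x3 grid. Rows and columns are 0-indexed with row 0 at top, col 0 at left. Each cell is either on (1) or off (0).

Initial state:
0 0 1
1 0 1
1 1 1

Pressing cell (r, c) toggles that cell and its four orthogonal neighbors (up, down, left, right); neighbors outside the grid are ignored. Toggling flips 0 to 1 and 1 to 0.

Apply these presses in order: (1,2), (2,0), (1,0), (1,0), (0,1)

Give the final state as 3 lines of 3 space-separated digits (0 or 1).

Answer: 1 1 1
0 0 0
0 0 0

Derivation:
After press 1 at (1,2):
0 0 0
1 1 0
1 1 0

After press 2 at (2,0):
0 0 0
0 1 0
0 0 0

After press 3 at (1,0):
1 0 0
1 0 0
1 0 0

After press 4 at (1,0):
0 0 0
0 1 0
0 0 0

After press 5 at (0,1):
1 1 1
0 0 0
0 0 0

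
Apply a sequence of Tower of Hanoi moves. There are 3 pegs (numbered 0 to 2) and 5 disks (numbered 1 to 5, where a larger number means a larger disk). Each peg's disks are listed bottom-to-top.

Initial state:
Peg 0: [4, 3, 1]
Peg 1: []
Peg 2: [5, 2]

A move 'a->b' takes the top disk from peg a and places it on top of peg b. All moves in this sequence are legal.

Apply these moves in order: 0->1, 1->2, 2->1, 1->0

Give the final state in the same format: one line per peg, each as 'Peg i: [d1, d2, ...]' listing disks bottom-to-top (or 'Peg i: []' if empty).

After move 1 (0->1):
Peg 0: [4, 3]
Peg 1: [1]
Peg 2: [5, 2]

After move 2 (1->2):
Peg 0: [4, 3]
Peg 1: []
Peg 2: [5, 2, 1]

After move 3 (2->1):
Peg 0: [4, 3]
Peg 1: [1]
Peg 2: [5, 2]

After move 4 (1->0):
Peg 0: [4, 3, 1]
Peg 1: []
Peg 2: [5, 2]

Answer: Peg 0: [4, 3, 1]
Peg 1: []
Peg 2: [5, 2]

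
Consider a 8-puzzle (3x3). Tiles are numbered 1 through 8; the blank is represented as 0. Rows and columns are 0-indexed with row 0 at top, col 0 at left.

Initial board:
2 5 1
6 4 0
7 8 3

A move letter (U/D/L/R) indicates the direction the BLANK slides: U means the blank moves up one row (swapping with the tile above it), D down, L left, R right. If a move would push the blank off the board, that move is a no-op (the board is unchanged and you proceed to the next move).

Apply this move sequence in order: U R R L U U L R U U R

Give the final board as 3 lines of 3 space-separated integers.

After move 1 (U):
2 5 0
6 4 1
7 8 3

After move 2 (R):
2 5 0
6 4 1
7 8 3

After move 3 (R):
2 5 0
6 4 1
7 8 3

After move 4 (L):
2 0 5
6 4 1
7 8 3

After move 5 (U):
2 0 5
6 4 1
7 8 3

After move 6 (U):
2 0 5
6 4 1
7 8 3

After move 7 (L):
0 2 5
6 4 1
7 8 3

After move 8 (R):
2 0 5
6 4 1
7 8 3

After move 9 (U):
2 0 5
6 4 1
7 8 3

After move 10 (U):
2 0 5
6 4 1
7 8 3

After move 11 (R):
2 5 0
6 4 1
7 8 3

Answer: 2 5 0
6 4 1
7 8 3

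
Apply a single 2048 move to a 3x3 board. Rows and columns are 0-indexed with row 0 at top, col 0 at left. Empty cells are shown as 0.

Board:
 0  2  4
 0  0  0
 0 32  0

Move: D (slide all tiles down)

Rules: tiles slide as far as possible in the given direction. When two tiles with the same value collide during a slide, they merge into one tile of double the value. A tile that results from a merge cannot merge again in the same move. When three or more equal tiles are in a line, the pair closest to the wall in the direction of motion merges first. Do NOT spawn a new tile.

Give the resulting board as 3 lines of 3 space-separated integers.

Slide down:
col 0: [0, 0, 0] -> [0, 0, 0]
col 1: [2, 0, 32] -> [0, 2, 32]
col 2: [4, 0, 0] -> [0, 0, 4]

Answer:  0  0  0
 0  2  0
 0 32  4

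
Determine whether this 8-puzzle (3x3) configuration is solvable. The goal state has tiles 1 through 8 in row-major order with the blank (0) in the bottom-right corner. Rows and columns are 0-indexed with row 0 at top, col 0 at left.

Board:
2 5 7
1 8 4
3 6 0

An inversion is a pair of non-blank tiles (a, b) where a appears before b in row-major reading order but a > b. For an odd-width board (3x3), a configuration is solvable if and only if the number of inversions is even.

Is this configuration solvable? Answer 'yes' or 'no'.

Answer: yes

Derivation:
Inversions (pairs i<j in row-major order where tile[i] > tile[j] > 0): 12
12 is even, so the puzzle is solvable.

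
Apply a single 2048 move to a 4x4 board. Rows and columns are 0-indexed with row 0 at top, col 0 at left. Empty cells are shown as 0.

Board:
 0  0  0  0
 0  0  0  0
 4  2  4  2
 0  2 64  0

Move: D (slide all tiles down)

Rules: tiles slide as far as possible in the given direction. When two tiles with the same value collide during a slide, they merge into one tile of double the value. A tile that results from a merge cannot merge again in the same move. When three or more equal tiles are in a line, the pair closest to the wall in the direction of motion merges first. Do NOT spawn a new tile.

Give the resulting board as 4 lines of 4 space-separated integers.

Slide down:
col 0: [0, 0, 4, 0] -> [0, 0, 0, 4]
col 1: [0, 0, 2, 2] -> [0, 0, 0, 4]
col 2: [0, 0, 4, 64] -> [0, 0, 4, 64]
col 3: [0, 0, 2, 0] -> [0, 0, 0, 2]

Answer:  0  0  0  0
 0  0  0  0
 0  0  4  0
 4  4 64  2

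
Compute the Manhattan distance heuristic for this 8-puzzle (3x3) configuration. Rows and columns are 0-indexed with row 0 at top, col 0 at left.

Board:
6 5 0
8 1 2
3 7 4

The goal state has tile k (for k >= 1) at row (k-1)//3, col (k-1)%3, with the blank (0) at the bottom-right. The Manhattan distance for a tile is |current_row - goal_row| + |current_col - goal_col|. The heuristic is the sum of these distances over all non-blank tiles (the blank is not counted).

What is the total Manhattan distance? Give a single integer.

Tile 6: (0,0)->(1,2) = 3
Tile 5: (0,1)->(1,1) = 1
Tile 8: (1,0)->(2,1) = 2
Tile 1: (1,1)->(0,0) = 2
Tile 2: (1,2)->(0,1) = 2
Tile 3: (2,0)->(0,2) = 4
Tile 7: (2,1)->(2,0) = 1
Tile 4: (2,2)->(1,0) = 3
Sum: 3 + 1 + 2 + 2 + 2 + 4 + 1 + 3 = 18

Answer: 18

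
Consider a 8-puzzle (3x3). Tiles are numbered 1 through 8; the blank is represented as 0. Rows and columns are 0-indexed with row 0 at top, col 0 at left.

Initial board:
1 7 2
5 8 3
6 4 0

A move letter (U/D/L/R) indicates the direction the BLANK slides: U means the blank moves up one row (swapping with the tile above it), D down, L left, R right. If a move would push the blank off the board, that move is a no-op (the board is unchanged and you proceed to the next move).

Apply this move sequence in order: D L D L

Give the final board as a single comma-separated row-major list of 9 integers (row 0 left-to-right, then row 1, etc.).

After move 1 (D):
1 7 2
5 8 3
6 4 0

After move 2 (L):
1 7 2
5 8 3
6 0 4

After move 3 (D):
1 7 2
5 8 3
6 0 4

After move 4 (L):
1 7 2
5 8 3
0 6 4

Answer: 1, 7, 2, 5, 8, 3, 0, 6, 4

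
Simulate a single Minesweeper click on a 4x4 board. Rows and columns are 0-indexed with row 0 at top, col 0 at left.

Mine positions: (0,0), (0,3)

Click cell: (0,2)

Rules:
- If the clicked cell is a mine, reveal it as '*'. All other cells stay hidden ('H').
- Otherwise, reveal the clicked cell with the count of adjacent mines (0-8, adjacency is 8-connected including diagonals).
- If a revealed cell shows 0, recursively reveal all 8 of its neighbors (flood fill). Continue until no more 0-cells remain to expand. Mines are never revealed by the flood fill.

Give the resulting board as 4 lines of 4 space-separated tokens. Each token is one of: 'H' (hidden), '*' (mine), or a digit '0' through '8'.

H H 1 H
H H H H
H H H H
H H H H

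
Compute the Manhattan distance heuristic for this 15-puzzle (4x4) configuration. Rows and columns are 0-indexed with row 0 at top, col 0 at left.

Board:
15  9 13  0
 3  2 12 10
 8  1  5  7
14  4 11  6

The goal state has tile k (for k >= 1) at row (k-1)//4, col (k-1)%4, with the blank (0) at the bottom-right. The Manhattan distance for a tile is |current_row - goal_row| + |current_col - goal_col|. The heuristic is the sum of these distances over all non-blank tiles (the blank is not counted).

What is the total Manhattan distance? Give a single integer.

Tile 15: (0,0)->(3,2) = 5
Tile 9: (0,1)->(2,0) = 3
Tile 13: (0,2)->(3,0) = 5
Tile 3: (1,0)->(0,2) = 3
Tile 2: (1,1)->(0,1) = 1
Tile 12: (1,2)->(2,3) = 2
Tile 10: (1,3)->(2,1) = 3
Tile 8: (2,0)->(1,3) = 4
Tile 1: (2,1)->(0,0) = 3
Tile 5: (2,2)->(1,0) = 3
Tile 7: (2,3)->(1,2) = 2
Tile 14: (3,0)->(3,1) = 1
Tile 4: (3,1)->(0,3) = 5
Tile 11: (3,2)->(2,2) = 1
Tile 6: (3,3)->(1,1) = 4
Sum: 5 + 3 + 5 + 3 + 1 + 2 + 3 + 4 + 3 + 3 + 2 + 1 + 5 + 1 + 4 = 45

Answer: 45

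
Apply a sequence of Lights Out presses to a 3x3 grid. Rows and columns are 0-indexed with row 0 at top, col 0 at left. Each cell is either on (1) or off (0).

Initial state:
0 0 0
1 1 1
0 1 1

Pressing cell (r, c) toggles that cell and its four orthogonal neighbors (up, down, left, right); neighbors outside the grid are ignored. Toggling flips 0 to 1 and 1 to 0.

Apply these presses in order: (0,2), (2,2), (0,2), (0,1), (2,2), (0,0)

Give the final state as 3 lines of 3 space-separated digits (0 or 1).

Answer: 0 0 1
0 0 1
0 1 1

Derivation:
After press 1 at (0,2):
0 1 1
1 1 0
0 1 1

After press 2 at (2,2):
0 1 1
1 1 1
0 0 0

After press 3 at (0,2):
0 0 0
1 1 0
0 0 0

After press 4 at (0,1):
1 1 1
1 0 0
0 0 0

After press 5 at (2,2):
1 1 1
1 0 1
0 1 1

After press 6 at (0,0):
0 0 1
0 0 1
0 1 1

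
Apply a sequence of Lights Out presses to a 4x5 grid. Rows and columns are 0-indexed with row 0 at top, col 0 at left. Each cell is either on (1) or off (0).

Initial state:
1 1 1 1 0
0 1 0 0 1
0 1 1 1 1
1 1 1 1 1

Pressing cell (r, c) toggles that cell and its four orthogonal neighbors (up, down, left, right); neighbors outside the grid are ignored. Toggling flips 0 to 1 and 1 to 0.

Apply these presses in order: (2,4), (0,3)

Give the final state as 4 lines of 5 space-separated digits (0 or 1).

Answer: 1 1 0 0 1
0 1 0 1 0
0 1 1 0 0
1 1 1 1 0

Derivation:
After press 1 at (2,4):
1 1 1 1 0
0 1 0 0 0
0 1 1 0 0
1 1 1 1 0

After press 2 at (0,3):
1 1 0 0 1
0 1 0 1 0
0 1 1 0 0
1 1 1 1 0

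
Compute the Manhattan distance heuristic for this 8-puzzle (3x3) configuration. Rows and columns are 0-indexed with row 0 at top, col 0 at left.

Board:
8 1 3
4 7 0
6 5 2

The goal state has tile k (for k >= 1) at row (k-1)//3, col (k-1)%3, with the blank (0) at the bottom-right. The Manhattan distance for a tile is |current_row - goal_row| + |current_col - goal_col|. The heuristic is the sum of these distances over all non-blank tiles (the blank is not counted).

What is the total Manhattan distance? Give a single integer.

Tile 8: (0,0)->(2,1) = 3
Tile 1: (0,1)->(0,0) = 1
Tile 3: (0,2)->(0,2) = 0
Tile 4: (1,0)->(1,0) = 0
Tile 7: (1,1)->(2,0) = 2
Tile 6: (2,0)->(1,2) = 3
Tile 5: (2,1)->(1,1) = 1
Tile 2: (2,2)->(0,1) = 3
Sum: 3 + 1 + 0 + 0 + 2 + 3 + 1 + 3 = 13

Answer: 13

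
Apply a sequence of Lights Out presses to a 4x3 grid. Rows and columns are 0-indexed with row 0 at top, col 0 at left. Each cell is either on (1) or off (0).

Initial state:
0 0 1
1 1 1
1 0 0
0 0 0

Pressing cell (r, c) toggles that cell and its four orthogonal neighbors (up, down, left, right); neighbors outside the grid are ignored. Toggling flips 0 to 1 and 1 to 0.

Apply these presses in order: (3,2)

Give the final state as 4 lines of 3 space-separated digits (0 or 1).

After press 1 at (3,2):
0 0 1
1 1 1
1 0 1
0 1 1

Answer: 0 0 1
1 1 1
1 0 1
0 1 1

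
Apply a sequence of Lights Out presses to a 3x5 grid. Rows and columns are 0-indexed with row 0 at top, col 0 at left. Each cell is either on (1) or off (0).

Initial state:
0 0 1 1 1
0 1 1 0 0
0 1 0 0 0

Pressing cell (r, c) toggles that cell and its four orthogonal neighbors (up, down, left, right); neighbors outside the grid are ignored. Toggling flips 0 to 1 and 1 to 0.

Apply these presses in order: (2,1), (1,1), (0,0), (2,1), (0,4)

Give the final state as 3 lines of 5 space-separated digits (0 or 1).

Answer: 1 0 1 0 0
0 0 0 0 1
0 0 0 0 0

Derivation:
After press 1 at (2,1):
0 0 1 1 1
0 0 1 0 0
1 0 1 0 0

After press 2 at (1,1):
0 1 1 1 1
1 1 0 0 0
1 1 1 0 0

After press 3 at (0,0):
1 0 1 1 1
0 1 0 0 0
1 1 1 0 0

After press 4 at (2,1):
1 0 1 1 1
0 0 0 0 0
0 0 0 0 0

After press 5 at (0,4):
1 0 1 0 0
0 0 0 0 1
0 0 0 0 0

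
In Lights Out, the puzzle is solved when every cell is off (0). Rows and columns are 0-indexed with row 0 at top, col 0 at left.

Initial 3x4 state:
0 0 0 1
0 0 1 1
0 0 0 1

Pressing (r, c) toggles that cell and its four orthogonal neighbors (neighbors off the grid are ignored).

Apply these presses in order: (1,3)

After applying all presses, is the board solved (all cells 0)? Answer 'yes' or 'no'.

After press 1 at (1,3):
0 0 0 0
0 0 0 0
0 0 0 0

Lights still on: 0

Answer: yes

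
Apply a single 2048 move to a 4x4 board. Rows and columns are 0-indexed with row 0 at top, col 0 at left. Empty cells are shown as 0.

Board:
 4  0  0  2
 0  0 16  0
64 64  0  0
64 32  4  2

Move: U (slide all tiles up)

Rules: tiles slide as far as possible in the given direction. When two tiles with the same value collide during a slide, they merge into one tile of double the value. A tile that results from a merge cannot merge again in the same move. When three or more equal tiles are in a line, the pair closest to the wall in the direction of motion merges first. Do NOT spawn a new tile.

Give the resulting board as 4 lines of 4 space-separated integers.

Slide up:
col 0: [4, 0, 64, 64] -> [4, 128, 0, 0]
col 1: [0, 0, 64, 32] -> [64, 32, 0, 0]
col 2: [0, 16, 0, 4] -> [16, 4, 0, 0]
col 3: [2, 0, 0, 2] -> [4, 0, 0, 0]

Answer:   4  64  16   4
128  32   4   0
  0   0   0   0
  0   0   0   0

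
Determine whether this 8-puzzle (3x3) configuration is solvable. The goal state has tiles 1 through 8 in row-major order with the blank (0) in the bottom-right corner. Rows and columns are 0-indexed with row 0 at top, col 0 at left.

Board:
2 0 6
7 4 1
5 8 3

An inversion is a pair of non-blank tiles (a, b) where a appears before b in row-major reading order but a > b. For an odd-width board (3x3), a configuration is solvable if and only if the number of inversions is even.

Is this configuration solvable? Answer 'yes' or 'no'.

Answer: no

Derivation:
Inversions (pairs i<j in row-major order where tile[i] > tile[j] > 0): 13
13 is odd, so the puzzle is not solvable.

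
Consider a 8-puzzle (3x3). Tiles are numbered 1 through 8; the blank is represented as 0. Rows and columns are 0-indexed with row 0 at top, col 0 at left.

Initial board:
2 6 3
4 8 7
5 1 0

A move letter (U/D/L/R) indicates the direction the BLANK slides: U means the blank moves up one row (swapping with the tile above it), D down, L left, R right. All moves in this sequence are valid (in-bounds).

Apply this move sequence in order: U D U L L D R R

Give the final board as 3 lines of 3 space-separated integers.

Answer: 2 6 3
5 4 8
1 7 0

Derivation:
After move 1 (U):
2 6 3
4 8 0
5 1 7

After move 2 (D):
2 6 3
4 8 7
5 1 0

After move 3 (U):
2 6 3
4 8 0
5 1 7

After move 4 (L):
2 6 3
4 0 8
5 1 7

After move 5 (L):
2 6 3
0 4 8
5 1 7

After move 6 (D):
2 6 3
5 4 8
0 1 7

After move 7 (R):
2 6 3
5 4 8
1 0 7

After move 8 (R):
2 6 3
5 4 8
1 7 0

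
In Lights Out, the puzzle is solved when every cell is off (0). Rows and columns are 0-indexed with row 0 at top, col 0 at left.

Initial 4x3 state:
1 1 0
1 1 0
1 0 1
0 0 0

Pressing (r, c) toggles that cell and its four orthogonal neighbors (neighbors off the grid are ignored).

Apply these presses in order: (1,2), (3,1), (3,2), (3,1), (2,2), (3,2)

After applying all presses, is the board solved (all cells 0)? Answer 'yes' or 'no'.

Answer: no

Derivation:
After press 1 at (1,2):
1 1 1
1 0 1
1 0 0
0 0 0

After press 2 at (3,1):
1 1 1
1 0 1
1 1 0
1 1 1

After press 3 at (3,2):
1 1 1
1 0 1
1 1 1
1 0 0

After press 4 at (3,1):
1 1 1
1 0 1
1 0 1
0 1 1

After press 5 at (2,2):
1 1 1
1 0 0
1 1 0
0 1 0

After press 6 at (3,2):
1 1 1
1 0 0
1 1 1
0 0 1

Lights still on: 8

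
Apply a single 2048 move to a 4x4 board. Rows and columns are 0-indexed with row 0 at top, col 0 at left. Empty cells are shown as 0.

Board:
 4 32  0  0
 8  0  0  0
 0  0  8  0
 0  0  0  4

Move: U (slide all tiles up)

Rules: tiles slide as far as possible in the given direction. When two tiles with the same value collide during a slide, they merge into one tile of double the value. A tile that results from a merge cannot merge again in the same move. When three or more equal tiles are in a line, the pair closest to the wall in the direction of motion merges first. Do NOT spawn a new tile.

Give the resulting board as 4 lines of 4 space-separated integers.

Slide up:
col 0: [4, 8, 0, 0] -> [4, 8, 0, 0]
col 1: [32, 0, 0, 0] -> [32, 0, 0, 0]
col 2: [0, 0, 8, 0] -> [8, 0, 0, 0]
col 3: [0, 0, 0, 4] -> [4, 0, 0, 0]

Answer:  4 32  8  4
 8  0  0  0
 0  0  0  0
 0  0  0  0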